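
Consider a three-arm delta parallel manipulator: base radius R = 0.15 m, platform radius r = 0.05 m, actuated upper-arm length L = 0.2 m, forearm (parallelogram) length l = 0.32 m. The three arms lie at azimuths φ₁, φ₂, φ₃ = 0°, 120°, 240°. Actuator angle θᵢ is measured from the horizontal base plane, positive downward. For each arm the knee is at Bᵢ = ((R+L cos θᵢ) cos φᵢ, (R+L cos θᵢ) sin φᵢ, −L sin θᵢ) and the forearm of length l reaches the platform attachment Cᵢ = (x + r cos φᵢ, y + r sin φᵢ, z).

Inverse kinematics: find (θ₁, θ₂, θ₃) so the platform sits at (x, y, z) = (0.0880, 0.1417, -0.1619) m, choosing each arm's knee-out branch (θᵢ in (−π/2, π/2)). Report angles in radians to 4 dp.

φ1=0.0° → target in arm frame (0.0880, 0.1417)
  A cos θ + B sin θ = C:  0.0120·cos θ + -0.1619·sin θ = 0.0399
  γ=atan2(-0.1619,0.0120)=-1.4968;  ψ=arccos(0.2459)=1.3224;  θ1=γ+ψ≈-0.1744
φ2=120.0° → target in arm frame (0.0787, -0.1471)
  e−x'=0.0213;  (l²−L²−(e−x')²−y'²−z²)/2L = 0.0353
  θ2 = atan2(B,A) + arccos(C/0.1633) = -0.0870
arm 3 (φ=240.0°): x'=-0.1667, y'=0.0054
  e−x'=0.2667;  (l²−L²−(e−x')²−y'²−z²)/2L = -0.0874
  θ3 = atan2(B,A) + arccos(C/0.3120) = 1.3093

θ₁ = -0.1744, θ₂ = -0.0870, θ₃ = 1.3093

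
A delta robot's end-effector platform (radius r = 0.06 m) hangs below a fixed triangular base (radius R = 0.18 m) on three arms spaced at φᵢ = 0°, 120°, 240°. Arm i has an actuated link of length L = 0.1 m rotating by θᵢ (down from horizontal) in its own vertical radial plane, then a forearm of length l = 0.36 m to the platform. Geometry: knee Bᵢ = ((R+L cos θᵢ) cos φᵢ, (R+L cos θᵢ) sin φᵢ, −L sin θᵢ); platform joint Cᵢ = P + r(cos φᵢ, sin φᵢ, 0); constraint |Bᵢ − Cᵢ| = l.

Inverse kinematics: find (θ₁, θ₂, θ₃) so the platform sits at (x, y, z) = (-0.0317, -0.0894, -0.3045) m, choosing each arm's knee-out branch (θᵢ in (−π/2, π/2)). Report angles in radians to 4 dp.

rotate P by −φ1: (-0.0317, -0.0894, -0.3045)
  A=0.1517, B=-0.3045, C=(l²−L²−A²−y'²−z²)/(2L)=-0.0206
  √(A²+B²)=0.3402;  θ1 = -1.1086+1.6315 ≈ 0.5229
arm 2 (φ=120.0°): x'=-0.0616, y'=0.0722
  A cos θ + B sin θ = C:  0.1816·cos θ + -0.3045·sin θ = -0.0565
  √(A²+B²)=0.3545;  θ2 = -1.0331+1.7308 ≈ 0.6977
arm 3 (φ=240.0°): x'=0.0933, y'=0.0172
  A=0.0267, B=-0.3045, C=(l²−L²−A²−y'²−z²)/(2L)=0.1293
  θ3 = atan2(B,A) + arccos(C/0.3057) = -0.3494

θ₁ = 0.5229, θ₂ = 0.6977, θ₃ = -0.3494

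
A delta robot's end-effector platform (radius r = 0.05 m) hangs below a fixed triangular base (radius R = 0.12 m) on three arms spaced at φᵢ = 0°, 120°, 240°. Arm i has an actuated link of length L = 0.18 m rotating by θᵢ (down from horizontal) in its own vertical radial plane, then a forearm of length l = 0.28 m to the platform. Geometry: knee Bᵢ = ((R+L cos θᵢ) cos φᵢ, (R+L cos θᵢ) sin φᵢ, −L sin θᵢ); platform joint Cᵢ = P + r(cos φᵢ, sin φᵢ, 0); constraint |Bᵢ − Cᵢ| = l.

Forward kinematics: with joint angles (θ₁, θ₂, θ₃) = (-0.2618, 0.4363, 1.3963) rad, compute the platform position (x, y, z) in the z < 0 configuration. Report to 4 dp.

(0.1323, 0.1243, -0.1782)

φ1=0.0°: virtual centre (0.2439, 0.0000, 0.0466), radius l
φ2=120.0°: virtual centre (-0.1166, 0.2019, -0.0761), radius l
S3 = (0.1013·cos240.0°, 0.1013·sin240.0°, -0.1773) = (-0.0506, -0.0877, -0.1773)
|S₂|²−|S₁|² = -0.0015;  |S₃|²−|S₁|² = -0.0200
[-0.7209 0.4038 -0.2453]·P = -0.0015;  [-0.5890 -0.1754 -0.4477]·P = -0.0200
Cramer: x(z) = 0.0229-0.6144z;  y(z) = 0.0371-0.4894z
into |P−S₁|² = l²: 1.6170z² + 0.1421z + -0.0260 = 0;  Δ = 0.1884;  z = -0.1782 or 0.0903 → z<0 root = -0.1782
x = 0.1323, y = 0.1243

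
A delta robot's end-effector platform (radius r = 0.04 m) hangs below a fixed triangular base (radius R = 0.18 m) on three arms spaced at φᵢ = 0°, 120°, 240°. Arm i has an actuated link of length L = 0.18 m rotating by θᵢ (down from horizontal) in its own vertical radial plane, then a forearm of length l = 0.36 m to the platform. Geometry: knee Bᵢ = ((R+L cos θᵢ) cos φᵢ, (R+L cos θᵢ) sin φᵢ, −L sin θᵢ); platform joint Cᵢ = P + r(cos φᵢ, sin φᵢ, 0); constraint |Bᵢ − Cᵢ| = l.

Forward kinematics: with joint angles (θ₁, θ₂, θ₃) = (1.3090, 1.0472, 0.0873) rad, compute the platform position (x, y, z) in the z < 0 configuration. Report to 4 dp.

(-0.1152, -0.1138, -0.3337)

O1 = (0.1866·cos0.0°, 0.1866·sin0.0°, -0.1739) = (0.1866, 0.0000, -0.1739)
O2 = (0.2300·cos120.0°, 0.2300·sin120.0°, -0.1559) = (-0.1150, 0.1992, -0.1559)
O3 = (0.3193·cos240.0°, 0.3193·sin240.0°, -0.0157) = (-0.1597, -0.2765, -0.0157)
subtract pairs → two planes through P
linear system: -0.6032x+0.3984y = 0.0122−0.0360z; -0.6925x+-0.5531y = 0.0372−0.3163z
det = 0.6095;  x = -0.0353+0.2394z,  y = -0.0230+0.2722z
into |P−O₁|² = l²: 1.1314z² + 0.2290z + -0.0496 = 0;  Δ = 0.2769;  z = -0.3337 or 0.1314 → z<0 root = -0.3337
x = -0.1152, y = -0.1138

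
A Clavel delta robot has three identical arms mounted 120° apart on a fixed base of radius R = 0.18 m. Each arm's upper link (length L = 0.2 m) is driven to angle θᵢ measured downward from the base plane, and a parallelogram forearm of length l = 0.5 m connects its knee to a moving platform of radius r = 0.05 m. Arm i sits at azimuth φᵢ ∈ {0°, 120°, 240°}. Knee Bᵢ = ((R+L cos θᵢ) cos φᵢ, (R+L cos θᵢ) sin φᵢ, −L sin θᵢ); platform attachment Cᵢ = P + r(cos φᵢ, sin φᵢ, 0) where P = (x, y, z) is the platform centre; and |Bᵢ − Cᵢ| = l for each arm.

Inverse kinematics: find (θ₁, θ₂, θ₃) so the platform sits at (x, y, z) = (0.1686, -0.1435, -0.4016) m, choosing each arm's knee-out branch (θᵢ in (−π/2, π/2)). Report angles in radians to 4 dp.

rotate P by −φ1: (0.1686, -0.1435, -0.4016)
  A cos θ + B sin θ = C:  -0.0386·cos θ + -0.4016·sin θ = 0.0666
  γ=atan2(-0.4016,-0.0386)=-1.6666;  ψ=arccos(0.1650)=1.4050;  θ1=γ+ψ≈-0.2616
rotate P by −φ2: (-0.2086, -0.0743, -0.4016)
  e−x'=0.3386;  (l²−L²−(e−x')²−y'²−z²)/2L = -0.1786
  γ=atan2(-0.4016,0.3386)=-0.8703;  ψ=arccos(-0.3400)=1.9177;  θ2=γ+ψ≈1.0473
arm 3 (φ=240.0°): x'=0.0400, y'=0.2178
  A cos θ + B sin θ = C:  0.0900·cos θ + -0.4016·sin θ = -0.0170
  θ3 = atan2(B,A) + arccos(C/0.4116) = 0.2619

θ₁ = -0.2616, θ₂ = 1.0473, θ₃ = 0.2619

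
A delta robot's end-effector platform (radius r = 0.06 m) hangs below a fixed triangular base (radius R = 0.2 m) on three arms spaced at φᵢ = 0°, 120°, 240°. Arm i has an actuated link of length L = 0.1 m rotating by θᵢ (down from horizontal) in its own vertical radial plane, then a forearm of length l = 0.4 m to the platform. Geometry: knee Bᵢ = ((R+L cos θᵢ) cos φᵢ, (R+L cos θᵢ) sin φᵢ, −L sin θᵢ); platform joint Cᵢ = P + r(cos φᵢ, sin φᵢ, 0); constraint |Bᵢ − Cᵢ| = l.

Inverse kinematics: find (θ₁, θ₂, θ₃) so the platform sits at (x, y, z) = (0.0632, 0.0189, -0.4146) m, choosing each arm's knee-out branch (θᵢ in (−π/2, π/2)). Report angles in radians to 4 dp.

θ₁ = 0.5235, θ₂ = 0.9598, θ₃ = 1.1346

rotate P by −φ1: (0.0632, 0.0189, -0.4146)
  A cos θ + B sin θ = C:  0.0768·cos θ + -0.4146·sin θ = -0.1407
  √(A²+B²)=0.4217;  θ1 = -1.3876+1.9111 ≈ 0.5235
arm 2 (φ=120.0°): x'=-0.0152, y'=-0.0642
  A=0.1552, B=-0.4146, C=(l²−L²−A²−y'²−z²)/(2L)=-0.2505
  γ=atan2(-0.4146,0.1552)=-1.2125;  ψ=arccos(-0.5659)=2.1724;  θ2=γ+ψ≈0.9598
φ3=240.0° → target in arm frame (-0.0480, 0.0453)
  A cos θ + B sin θ = C:  0.1880·cos θ + -0.4146·sin θ = -0.2964
  √(A²+B²)=0.4552;  θ3 = -1.1451+2.2798 ≈ 1.1346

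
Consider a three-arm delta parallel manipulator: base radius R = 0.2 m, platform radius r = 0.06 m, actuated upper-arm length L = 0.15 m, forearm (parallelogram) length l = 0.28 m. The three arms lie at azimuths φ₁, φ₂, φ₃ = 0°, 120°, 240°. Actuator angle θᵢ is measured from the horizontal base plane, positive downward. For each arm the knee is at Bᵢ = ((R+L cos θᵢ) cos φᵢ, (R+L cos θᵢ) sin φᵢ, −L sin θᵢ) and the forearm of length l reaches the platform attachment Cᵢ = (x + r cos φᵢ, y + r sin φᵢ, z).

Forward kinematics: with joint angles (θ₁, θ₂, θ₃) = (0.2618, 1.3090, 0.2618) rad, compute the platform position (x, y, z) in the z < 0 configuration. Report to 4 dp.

S1 = (0.2849·cos0.0°, 0.2849·sin0.0°, -0.0388) = (0.2849, 0.0000, -0.0388)
S2 = (0.1788·cos120.0°, 0.1788·sin120.0°, -0.1449) = (-0.0894, 0.1549, -0.1449)
φ3=240.0°: virtual centre (-0.1424, -0.2467, -0.0388), radius l
|S₂|²−|S₁|² = -0.0297;  |S₃|²−|S₁|² = 0.0000
[-0.7486 0.3097 -0.2121]·P = -0.0297;  [-0.8547 -0.4934 0.0000]·P = 0.0000
Cramer: x(z) = 0.0231-0.1651z;  y(z) = -0.0400+0.2859z
sphere 1 gives Az²+Bz+C=0 with A=1.1090, B=0.1412, C=-0.0068;  B²−4AC=0.0499;  roots -0.1644, 0.0371;  negative root z = -0.1644
x = 0.0502, y = -0.0870

(0.0502, -0.0870, -0.1644)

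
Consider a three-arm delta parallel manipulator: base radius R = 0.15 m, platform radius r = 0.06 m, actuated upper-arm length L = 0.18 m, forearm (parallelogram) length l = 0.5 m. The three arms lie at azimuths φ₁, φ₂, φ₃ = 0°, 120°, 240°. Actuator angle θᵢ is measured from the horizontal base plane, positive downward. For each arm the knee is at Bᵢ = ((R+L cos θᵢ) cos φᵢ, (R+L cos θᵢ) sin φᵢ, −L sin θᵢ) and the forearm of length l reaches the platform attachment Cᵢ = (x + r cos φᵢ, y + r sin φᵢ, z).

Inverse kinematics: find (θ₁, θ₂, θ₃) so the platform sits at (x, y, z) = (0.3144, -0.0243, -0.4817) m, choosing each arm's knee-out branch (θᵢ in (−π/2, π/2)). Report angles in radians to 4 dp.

φ1=0.0° → target in arm frame (0.3144, -0.0243)
  e−x'=-0.2244;  (l²−L²−(e−x')²−y'²−z²)/2L = -0.1816
  θ1 = atan2(B,A) + arccos(C/0.5314) = -0.0872
rotate P by −φ2: (-0.1782, -0.2601, -0.4817)
  A=0.2682, B=-0.4817, C=(l²−L²−A²−y'²−z²)/(2L)=-0.4279
  γ=atan2(-0.4817,0.2682)=-1.0627;  ψ=arccos(-0.7762)=2.4593;  θ2=γ+ψ≈1.3966
rotate P by −φ3: (-0.1362, 0.2844, -0.4817)
  e−x'=0.2262;  (l²−L²−(e−x')²−y'²−z²)/2L = -0.4069
  √(A²+B²)=0.5321;  θ3 = -1.1318+2.4412 ≈ 1.3094

θ₁ = -0.0872, θ₂ = 1.3966, θ₃ = 1.3094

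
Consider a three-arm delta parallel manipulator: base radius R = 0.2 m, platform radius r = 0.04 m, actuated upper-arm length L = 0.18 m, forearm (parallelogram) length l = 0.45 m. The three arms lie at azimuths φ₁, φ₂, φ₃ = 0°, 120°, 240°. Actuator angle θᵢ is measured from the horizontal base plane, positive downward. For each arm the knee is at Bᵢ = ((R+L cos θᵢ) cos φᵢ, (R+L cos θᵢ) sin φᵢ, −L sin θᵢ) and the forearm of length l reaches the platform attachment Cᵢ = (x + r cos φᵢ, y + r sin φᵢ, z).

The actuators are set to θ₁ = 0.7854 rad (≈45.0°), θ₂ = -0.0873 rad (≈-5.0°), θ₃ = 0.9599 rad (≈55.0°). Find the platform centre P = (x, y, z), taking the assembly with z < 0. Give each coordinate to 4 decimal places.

(-0.0492, 0.1418, -0.3903)

arm 1 at φ=0.0°: (R−r)+L cos θ1 = 0.2873;  O1 = (0.2873, 0.0000, -0.1273)
arm 2 at φ=120.0°: (R−r)+L cos θ2 = 0.3393;  O2 = (-0.1697, 0.2939, 0.0157)
O3 = (0.2632·cos240.0°, 0.2632·sin240.0°, -0.1474) = (-0.1316, -0.2280, -0.1474)
eliminate P² terms by subtracting sphere 1 from 2 and 3
[-0.9139 0.5877 0.2859]·P = 0.0167;  [-0.8378 -0.4560 -0.0403]·P = -0.0077
det = 0.9091;  x = -0.0034+0.1173z,  y = 0.0231+-0.3041z
quadratic in z: (1.1062)z²+(0.1723)z+(-0.1013)=0, √Δ=0.6913 → z ∈ {-0.3903, 0.2346}; z = -0.3903 (taking z<0)
x = -0.0492, y = 0.1418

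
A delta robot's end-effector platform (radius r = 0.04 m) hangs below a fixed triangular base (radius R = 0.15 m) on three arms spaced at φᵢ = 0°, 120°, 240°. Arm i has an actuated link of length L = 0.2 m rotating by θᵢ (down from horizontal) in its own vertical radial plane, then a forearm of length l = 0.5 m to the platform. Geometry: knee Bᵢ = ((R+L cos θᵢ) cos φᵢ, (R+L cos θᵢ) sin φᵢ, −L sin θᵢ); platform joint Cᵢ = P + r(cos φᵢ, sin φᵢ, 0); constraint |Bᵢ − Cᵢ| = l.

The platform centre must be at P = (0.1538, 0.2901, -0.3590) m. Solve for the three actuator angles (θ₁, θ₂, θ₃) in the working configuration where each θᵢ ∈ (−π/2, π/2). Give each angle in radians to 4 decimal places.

θ₁ = -0.0871, θ₂ = -0.1743, θ₃ = 1.3962

φ1=0.0° → target in arm frame (0.1538, 0.2901)
  A cos θ + B sin θ = C:  -0.0438·cos θ + -0.3590·sin θ = -0.0124
  θ1 = atan2(B,A) + arccos(C/0.3617) = -0.0871
arm 2 (φ=120.0°): x'=0.1743, y'=-0.2782
  A cos θ + B sin θ = C:  -0.0643·cos θ + -0.3590·sin θ = -0.0011
  θ2 = atan2(B,A) + arccos(C/0.3647) = -0.1743
φ3=240.0° → target in arm frame (-0.3281, -0.0119)
  A=0.4381, B=-0.3590, C=(l²−L²−A²−y'²−z²)/(2L)=-0.2775
  θ3 = atan2(B,A) + arccos(C/0.5664) = 1.3962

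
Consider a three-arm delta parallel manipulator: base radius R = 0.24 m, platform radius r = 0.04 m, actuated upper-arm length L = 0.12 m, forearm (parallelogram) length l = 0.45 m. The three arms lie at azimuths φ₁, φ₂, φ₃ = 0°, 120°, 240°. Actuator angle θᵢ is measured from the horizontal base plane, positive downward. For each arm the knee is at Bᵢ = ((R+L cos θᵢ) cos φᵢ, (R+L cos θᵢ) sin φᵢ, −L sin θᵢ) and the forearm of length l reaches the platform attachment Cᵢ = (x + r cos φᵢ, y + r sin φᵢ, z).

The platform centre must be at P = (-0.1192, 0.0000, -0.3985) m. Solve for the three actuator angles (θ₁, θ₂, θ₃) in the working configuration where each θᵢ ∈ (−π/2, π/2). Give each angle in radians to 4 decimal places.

θ₁ = 1.3094, θ₂ = 0.3493, θ₃ = 0.3493

rotate P by −φ1: (-0.1192, 0.0000, -0.3985)
  A=0.3192, B=-0.3985, C=(l²−L²−A²−y'²−z²)/(2L)=-0.3025
  √(A²+B²)=0.5106;  θ1 = -0.8954+2.2048 ≈ 1.3094
rotate P by −φ2: (0.0596, 0.1032, -0.3985)
  A cos θ + B sin θ = C:  0.1404·cos θ + -0.3985·sin θ = -0.0045
  θ2 = atan2(B,A) + arccos(C/0.4225) = 0.3493
rotate P by −φ3: (0.0596, -0.1032, -0.3985)
  A cos θ + B sin θ = C:  0.1404·cos θ + -0.3985·sin θ = -0.0045
  θ3 = atan2(B,A) + arccos(C/0.4225) = 0.3493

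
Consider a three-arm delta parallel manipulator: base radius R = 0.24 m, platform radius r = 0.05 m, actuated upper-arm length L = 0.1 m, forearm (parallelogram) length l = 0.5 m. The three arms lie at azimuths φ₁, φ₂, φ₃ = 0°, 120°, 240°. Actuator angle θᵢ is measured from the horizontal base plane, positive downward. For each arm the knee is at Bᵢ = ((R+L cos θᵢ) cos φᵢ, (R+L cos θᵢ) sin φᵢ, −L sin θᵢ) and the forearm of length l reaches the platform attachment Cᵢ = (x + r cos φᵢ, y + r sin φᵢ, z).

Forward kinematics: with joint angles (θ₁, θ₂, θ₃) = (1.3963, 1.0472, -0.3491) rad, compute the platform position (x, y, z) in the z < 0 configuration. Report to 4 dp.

(-0.1198, -0.1330, -0.4524)

O1 = (0.2074·cos0.0°, 0.2074·sin0.0°, -0.0985) = (0.2074, 0.0000, -0.0985)
arm 2 at φ=120.0°: (R−r)+L cos θ2 = 0.2400;  O2 = (-0.1200, 0.2078, -0.0866)
O3 = (0.2840·cos240.0°, 0.2840·sin240.0°, 0.0342) = (-0.1420, -0.2459, 0.0342)
eliminate P² terms by subtracting sphere 1 from 2 and 3
linear system: -0.6547x+0.4157y = 0.0124−0.0238z; -0.6987x+-0.4918y = 0.0291−0.2654z
Cramer: x(z) = -0.0297+0.1992z;  y(z) = -0.0170+0.2566z
sphere 1 gives Az²+Bz+C=0 with A=1.1055, B=0.0938, C=-0.1838;  B²−4AC=0.8216;  roots -0.4524, 0.3675;  negative root z = -0.4524
x = -0.1198, y = -0.1330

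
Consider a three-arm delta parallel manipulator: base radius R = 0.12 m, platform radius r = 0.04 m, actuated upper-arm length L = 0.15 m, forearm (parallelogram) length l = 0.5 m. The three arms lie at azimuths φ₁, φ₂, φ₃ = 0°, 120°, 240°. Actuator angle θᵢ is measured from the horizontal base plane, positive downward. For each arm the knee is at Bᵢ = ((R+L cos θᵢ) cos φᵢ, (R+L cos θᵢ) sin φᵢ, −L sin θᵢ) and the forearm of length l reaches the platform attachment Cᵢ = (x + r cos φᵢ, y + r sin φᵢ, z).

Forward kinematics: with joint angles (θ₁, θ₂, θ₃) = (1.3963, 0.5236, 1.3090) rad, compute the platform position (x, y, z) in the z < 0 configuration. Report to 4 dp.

(-0.1087, 0.1491, -0.5739)

φ1=0.0°: virtual centre (0.1060, 0.0000, -0.1477), radius l
arm 2 at φ=120.0°: ρ2 = 0.2099;  centre 2 = (-0.1050, 0.1818, -0.0750)
φ3=240.0°: virtual centre (-0.0594, -0.1029, -0.1449), radius l
eliminate P² terms by subtracting sphere 1 from 2 and 3
[-0.4220 0.3636 0.1454]·P = 0.0166;  [-0.3309 -0.2058 0.0057]·P = 0.0020
det = 0.2072;  x = -0.0201+0.1544z,  y = 0.0224+-0.2208z
sphere 1 gives Az²+Bz+C=0 with A=1.0726, B=0.2466, C=-0.2118;  B²−4AC=0.9694;  roots -0.5739, 0.3440;  negative root z = -0.5739
x = -0.1087, y = 0.1491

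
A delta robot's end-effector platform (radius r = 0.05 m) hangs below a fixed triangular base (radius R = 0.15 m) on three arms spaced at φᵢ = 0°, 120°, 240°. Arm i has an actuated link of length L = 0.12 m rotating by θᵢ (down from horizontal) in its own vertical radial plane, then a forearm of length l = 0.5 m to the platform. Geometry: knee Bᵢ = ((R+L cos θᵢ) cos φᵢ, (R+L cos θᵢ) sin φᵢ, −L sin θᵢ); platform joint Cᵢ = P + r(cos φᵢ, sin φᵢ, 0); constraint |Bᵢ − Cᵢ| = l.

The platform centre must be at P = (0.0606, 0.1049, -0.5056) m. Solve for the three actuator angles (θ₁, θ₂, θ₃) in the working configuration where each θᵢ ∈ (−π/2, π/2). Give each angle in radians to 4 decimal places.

rotate P by −φ1: (0.0606, 0.1049, -0.5056)
  e−x'=0.0394;  (l²−L²−(e−x')²−y'²−z²)/2L = -0.1358
  γ=atan2(-0.5056,0.0394)=-1.4930;  ψ=arccos(-0.2677)=1.8418;  θ1=γ+ψ≈0.3488
φ2=120.0° → target in arm frame (0.0605, -0.1049)
  A=0.0395, B=-0.5056, C=(l²−L²−A²−y'²−z²)/(2L)=-0.1358
  θ2 = atan2(B,A) + arccos(C/0.5071) = 0.3490
rotate P by −φ3: (-0.1211, 0.0000, -0.5056)
  A=0.2211, B=-0.5056, C=(l²−L²−A²−y'²−z²)/(2L)=-0.2872
  θ3 = atan2(B,A) + arccos(C/0.5518) = 0.9598

θ₁ = 0.3488, θ₂ = 0.3490, θ₃ = 0.9598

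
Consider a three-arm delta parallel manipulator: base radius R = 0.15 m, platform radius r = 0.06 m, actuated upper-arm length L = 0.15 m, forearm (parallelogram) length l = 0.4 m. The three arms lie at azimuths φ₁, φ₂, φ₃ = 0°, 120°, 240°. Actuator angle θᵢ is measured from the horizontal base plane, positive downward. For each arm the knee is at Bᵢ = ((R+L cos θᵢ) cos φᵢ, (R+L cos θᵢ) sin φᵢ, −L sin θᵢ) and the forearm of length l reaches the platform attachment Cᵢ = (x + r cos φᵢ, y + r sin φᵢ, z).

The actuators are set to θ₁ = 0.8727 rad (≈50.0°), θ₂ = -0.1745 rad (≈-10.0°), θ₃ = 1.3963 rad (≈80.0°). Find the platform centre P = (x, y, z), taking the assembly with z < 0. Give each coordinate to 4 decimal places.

S1 = (0.1864·cos0.0°, 0.1864·sin0.0°, -0.1149) = (0.1864, 0.0000, -0.1149)
S2 = (0.2377·cos120.0°, 0.2377·sin120.0°, 0.0260) = (-0.1189, 0.2059, 0.0260)
φ3=240.0°: virtual centre (-0.0580, -0.1005, -0.1477), radius l
|S₂|²−|S₁|² = 0.0092;  |S₃|²−|S₁|² = -0.0127
plane₁₂: -0.6106x+0.4117y+0.2819z = 0.0092
Cramer: x(z) = 0.0104+0.0915z;  y(z) = 0.0378-0.5490z
sphere 1 gives Az²+Bz+C=0 with A=1.3098, B=0.1561, C=-0.1144;  B²−4AC=0.6236;  roots -0.3610, 0.2419;  negative root z = -0.3610
x = -0.0227, y = 0.2360

(-0.0227, 0.2360, -0.3610)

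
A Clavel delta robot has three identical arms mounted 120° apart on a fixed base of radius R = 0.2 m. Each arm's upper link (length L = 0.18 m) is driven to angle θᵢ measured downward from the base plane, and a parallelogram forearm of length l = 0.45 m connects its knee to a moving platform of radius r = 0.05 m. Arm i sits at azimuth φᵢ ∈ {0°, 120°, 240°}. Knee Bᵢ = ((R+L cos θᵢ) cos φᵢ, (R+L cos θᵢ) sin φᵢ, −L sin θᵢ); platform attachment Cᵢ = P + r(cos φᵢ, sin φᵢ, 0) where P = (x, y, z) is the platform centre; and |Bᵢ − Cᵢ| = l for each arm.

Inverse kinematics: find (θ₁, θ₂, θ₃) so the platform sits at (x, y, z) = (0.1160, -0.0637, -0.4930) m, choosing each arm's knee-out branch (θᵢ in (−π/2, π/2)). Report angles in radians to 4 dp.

rotate P by −φ1: (0.1160, -0.0637, -0.4930)
  A=0.0340, B=-0.4930, C=(l²−L²−A²−y'²−z²)/(2L)=-0.2171
  γ=atan2(-0.4930,0.0340)=-1.5019;  ψ=arccos(-0.4394)=2.0257;  θ1=γ+ψ≈0.5237
φ2=120.0° → target in arm frame (-0.1132, -0.0686)
  e−x'=0.2632;  (l²−L²−(e−x')²−y'²−z²)/2L = -0.4081
  γ=atan2(-0.4930,0.2632)=-1.0805;  ψ=arccos(-0.7302)=2.3895;  θ2=γ+ψ≈1.3090
arm 3 (φ=240.0°): x'=-0.0028, y'=0.1323
  e−x'=0.1528;  (l²−L²−(e−x')²−y'²−z²)/2L = -0.3161
  θ3 = atan2(B,A) + arccos(C/0.5161) = 0.9599

θ₁ = 0.5237, θ₂ = 1.3090, θ₃ = 0.9599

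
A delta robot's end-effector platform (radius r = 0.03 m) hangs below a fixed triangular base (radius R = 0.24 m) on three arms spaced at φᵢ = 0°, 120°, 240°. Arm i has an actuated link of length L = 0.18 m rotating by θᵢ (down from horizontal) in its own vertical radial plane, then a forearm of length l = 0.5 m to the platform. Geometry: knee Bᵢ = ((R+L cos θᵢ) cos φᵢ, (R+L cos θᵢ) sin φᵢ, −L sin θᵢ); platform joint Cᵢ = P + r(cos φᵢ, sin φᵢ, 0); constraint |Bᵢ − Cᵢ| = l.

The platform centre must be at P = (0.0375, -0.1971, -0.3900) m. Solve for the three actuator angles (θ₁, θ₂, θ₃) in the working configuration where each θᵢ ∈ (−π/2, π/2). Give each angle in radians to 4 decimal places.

θ₁ = 0.4367, θ₂ = 1.3091, θ₃ = -0.1745

φ1=0.0° → target in arm frame (0.0375, -0.1971)
  A=0.1725, B=-0.3900, C=(l²−L²−A²−y'²−z²)/(2L)=-0.0086
  √(A²+B²)=0.4264;  θ1 = -1.1544+1.5910 ≈ 0.4367
arm 2 (φ=120.0°): x'=-0.1894, y'=0.0661
  e−x'=0.3994;  (l²−L²−(e−x')²−y'²−z²)/2L = -0.2734
  √(A²+B²)=0.5583;  θ2 = -0.7734+2.0826 ≈ 1.3091
rotate P by −φ3: (0.1519, 0.1310, -0.3900)
  e−x'=0.0581;  (l²−L²−(e−x')²−y'²−z²)/2L = 0.1249
  θ3 = atan2(B,A) + arccos(C/0.3943) = -0.1745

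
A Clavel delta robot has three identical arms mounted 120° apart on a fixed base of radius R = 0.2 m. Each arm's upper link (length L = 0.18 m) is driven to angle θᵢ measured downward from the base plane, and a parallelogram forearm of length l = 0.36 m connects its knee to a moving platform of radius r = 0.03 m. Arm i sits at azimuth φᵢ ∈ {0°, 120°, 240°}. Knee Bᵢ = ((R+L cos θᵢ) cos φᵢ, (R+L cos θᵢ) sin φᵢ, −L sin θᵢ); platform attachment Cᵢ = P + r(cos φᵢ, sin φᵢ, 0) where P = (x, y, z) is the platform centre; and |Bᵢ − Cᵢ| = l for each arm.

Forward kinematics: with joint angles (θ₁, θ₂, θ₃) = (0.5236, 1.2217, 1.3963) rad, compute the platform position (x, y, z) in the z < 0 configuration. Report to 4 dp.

(0.1169, 0.0268, -0.3819)

S1 = (0.3259·cos0.0°, 0.3259·sin0.0°, -0.0900) = (0.3259, 0.0000, -0.0900)
φ2=120.0°: virtual centre (-0.1158, 0.2005, -0.1691), radius l
arm 3 at φ=240.0°: e+L cos θ3 = 0.2013;  S3 = (-0.1006, -0.1743, -0.1773)
|S₂|²−|S₁|² = -0.0321;  |S₃|²−|S₁|² = -0.0424
plane₁₂: -0.8833x+0.4011y+-0.1583z = -0.0321
det = 0.6500;  x = 0.0433+-0.1926z,  y = 0.0155+-0.0295z
into |P−S₁|² = l²: 1.0379z² + 0.2879z + -0.0414 = 0;  Δ = 0.2549;  z = -0.3819 or 0.1045 → z<0 root = -0.3819
x = 0.1169, y = 0.0268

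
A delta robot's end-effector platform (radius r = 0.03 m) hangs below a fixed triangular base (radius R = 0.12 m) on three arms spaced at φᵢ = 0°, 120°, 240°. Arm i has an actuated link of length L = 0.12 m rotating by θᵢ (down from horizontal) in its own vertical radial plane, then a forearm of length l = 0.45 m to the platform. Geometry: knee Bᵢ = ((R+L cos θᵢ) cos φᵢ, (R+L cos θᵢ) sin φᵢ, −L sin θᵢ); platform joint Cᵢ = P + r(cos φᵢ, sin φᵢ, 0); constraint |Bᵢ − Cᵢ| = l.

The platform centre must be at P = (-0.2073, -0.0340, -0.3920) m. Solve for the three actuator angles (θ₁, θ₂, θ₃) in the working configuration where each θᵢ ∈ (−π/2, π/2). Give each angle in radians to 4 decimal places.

θ₁ = 1.1344, θ₂ = 0.0874, θ₃ = -0.1747

φ1=0.0° → target in arm frame (-0.2073, -0.0340)
  A=0.2973, B=-0.3920, C=(l²−L²−A²−y'²−z²)/(2L)=-0.2296
  γ=atan2(-0.3920,0.2973)=-0.9219;  ψ=arccos(-0.4667)=2.0564;  θ1=γ+ψ≈1.1344
rotate P by −φ2: (0.0742, 0.1965, -0.3920)
  A=0.0158, B=-0.3920, C=(l²−L²−A²−y'²−z²)/(2L)=-0.0185
  θ2 = atan2(B,A) + arccos(C/0.3923) = 0.0874
rotate P by −φ3: (0.1331, -0.1625, -0.3920)
  e−x'=-0.0431;  (l²−L²−(e−x')²−y'²−z²)/2L = 0.0257
  √(A²+B²)=0.3944;  θ3 = -1.6803+1.5056 ≈ -0.1747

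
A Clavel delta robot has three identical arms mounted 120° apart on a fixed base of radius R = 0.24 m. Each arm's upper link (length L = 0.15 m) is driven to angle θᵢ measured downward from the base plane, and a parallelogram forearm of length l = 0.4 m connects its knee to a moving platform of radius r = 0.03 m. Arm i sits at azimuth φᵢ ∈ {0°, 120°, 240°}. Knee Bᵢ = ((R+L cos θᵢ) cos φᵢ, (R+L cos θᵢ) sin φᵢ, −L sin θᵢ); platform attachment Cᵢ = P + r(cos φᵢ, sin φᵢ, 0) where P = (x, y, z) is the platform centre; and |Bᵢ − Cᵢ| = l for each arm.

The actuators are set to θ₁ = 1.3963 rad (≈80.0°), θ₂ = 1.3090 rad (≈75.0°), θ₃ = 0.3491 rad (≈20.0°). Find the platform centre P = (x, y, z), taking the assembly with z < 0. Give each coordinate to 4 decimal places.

(-0.0720, -0.1029, -0.3813)

arm 1 at φ=0.0°: (R−r)+L cos θ1 = 0.2360;  O1 = (0.2360, 0.0000, -0.1477)
φ2=120.0°: virtual centre (-0.1244, 0.2155, -0.1449), radius l
arm 3 at φ=240.0°: (R−r)+L cos θ3 = 0.3510;  O3 = (-0.1755, -0.3039, -0.0513)
|O₂|²−|O₁|² = 0.0054;  |O₃|²−|O₁|² = 0.0483
[-0.7209 0.4310 0.0057]·P = 0.0054;  [-0.8230 -0.6079 0.1928]·P = 0.0483
Cramer: x(z) = -0.0303+0.1092z;  y(z) = -0.0383+0.1694z
quadratic in z: (1.0406)z²+(0.2243)z+(-0.0657)=0, √Δ=0.5692 → z ∈ {-0.3813, 0.1657}; z = -0.3813 (taking z<0)
x = -0.0720, y = -0.1029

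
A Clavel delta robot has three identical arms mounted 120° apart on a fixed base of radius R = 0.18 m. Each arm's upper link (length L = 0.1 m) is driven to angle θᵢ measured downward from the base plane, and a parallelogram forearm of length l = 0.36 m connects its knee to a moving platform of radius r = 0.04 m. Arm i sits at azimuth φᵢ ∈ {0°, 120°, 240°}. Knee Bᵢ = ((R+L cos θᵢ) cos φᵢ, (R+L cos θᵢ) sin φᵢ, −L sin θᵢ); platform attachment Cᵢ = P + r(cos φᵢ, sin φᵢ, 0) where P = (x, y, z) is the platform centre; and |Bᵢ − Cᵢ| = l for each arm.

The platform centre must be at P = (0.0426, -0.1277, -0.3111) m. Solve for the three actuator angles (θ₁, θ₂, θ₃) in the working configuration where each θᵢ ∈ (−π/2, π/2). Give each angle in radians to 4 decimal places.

θ₁ = 0.3491, θ₂ = 1.3963, θ₃ = 0.0007

arm 1 (φ=0.0°): x'=0.0426, y'=-0.1277
  A cos θ + B sin θ = C:  0.0974·cos θ + -0.3111·sin θ = -0.0149
  γ=atan2(-0.3111,0.0974)=-1.2674;  ψ=arccos(-0.0457)=1.6165;  θ1=γ+ψ≈0.3491
φ2=120.0° → target in arm frame (-0.1319, 0.0270)
  A=0.2719, B=-0.3111, C=(l²−L²−A²−y'²−z²)/(2L)=-0.2592
  √(A²+B²)=0.4132;  θ2 = -0.8526+2.2489 ≈ 1.3963
rotate P by −φ3: (0.0893, 0.1007, -0.3111)
  A cos θ + B sin θ = C:  0.0507·cos θ + -0.3111·sin θ = 0.0505
  γ=atan2(-0.3111,0.0507)=-1.4092;  ψ=arccos(0.1602)=1.4099;  θ3=γ+ψ≈0.0007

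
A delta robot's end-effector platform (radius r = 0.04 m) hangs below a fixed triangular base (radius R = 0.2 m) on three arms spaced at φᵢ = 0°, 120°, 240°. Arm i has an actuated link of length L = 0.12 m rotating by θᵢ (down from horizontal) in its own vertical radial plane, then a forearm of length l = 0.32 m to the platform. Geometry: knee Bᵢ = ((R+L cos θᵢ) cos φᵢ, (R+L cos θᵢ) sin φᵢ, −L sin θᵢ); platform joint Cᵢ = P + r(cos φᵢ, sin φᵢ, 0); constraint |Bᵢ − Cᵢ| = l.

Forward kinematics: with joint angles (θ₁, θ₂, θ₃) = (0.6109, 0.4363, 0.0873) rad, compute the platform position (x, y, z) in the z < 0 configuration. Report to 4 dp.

(-0.0267, -0.0214, -0.2127)

arm 1 at φ=0.0°: ρ1 = 0.2583;  S1 = (0.2583, 0.0000, -0.0688)
S2 = (0.2688·cos120.0°, 0.2688·sin120.0°, -0.0507) = (-0.1344, 0.2328, -0.0507)
arm 3 at φ=240.0°: ρ3 = 0.2795;  S3 = (-0.1398, -0.2421, -0.0105)
|S₂|²−|S₁|² = 0.0033;  |S₃|²−|S₁|² = 0.0068
[-0.7854 0.4655 0.0362]·P = 0.0033;  [-0.7961 -0.4842 0.1167]·P = 0.0068
det = 0.7509;  x = -0.0064+0.0957z,  y = -0.0036+0.0837z
sphere 1 gives Az²+Bz+C=0 with A=1.0162, B=0.0864, C=-0.0276;  B²−4AC=0.1196;  roots -0.2127, 0.1277;  negative root z = -0.2127
x = -0.0267, y = -0.0214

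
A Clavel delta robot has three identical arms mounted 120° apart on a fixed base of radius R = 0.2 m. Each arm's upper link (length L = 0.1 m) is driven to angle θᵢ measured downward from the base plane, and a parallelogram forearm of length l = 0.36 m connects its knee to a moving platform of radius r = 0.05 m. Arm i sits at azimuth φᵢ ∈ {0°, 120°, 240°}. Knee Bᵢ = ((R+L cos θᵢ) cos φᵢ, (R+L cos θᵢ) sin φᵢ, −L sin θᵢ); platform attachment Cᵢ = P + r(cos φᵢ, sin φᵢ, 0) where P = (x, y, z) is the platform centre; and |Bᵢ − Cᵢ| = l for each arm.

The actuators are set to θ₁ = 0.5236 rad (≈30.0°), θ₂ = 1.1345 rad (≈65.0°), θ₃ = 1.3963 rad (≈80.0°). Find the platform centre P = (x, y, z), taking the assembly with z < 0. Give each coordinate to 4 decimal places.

φ1=0.0°: virtual centre (0.2366, 0.0000, -0.0500), radius l
arm 2 at φ=120.0°: (R−r)+L cos θ2 = 0.1923;  centre 2 = (-0.0961, 0.1665, -0.0906)
arm 3 at φ=240.0°: (R−r)+L cos θ3 = 0.1674;  centre 3 = (-0.0837, -0.1449, -0.0985)
|centre ₂|²−|centre ₁|² = -0.0133;  |centre ₃|²−|centre ₁|² = -0.0208
plane₁₂: -0.6655x+0.3330y+-0.0813z = -0.0133
det = 0.4062;  x = 0.0265+-0.1375z,  y = 0.0131+-0.0307z
sphere 1 gives Az²+Bz+C=0 with A=1.0198, B=0.1570, C=-0.0828;  B²−4AC=0.3624;  roots -0.3721, 0.2182;  negative root z = -0.3721
x = 0.0777, y = 0.0245

(0.0777, 0.0245, -0.3721)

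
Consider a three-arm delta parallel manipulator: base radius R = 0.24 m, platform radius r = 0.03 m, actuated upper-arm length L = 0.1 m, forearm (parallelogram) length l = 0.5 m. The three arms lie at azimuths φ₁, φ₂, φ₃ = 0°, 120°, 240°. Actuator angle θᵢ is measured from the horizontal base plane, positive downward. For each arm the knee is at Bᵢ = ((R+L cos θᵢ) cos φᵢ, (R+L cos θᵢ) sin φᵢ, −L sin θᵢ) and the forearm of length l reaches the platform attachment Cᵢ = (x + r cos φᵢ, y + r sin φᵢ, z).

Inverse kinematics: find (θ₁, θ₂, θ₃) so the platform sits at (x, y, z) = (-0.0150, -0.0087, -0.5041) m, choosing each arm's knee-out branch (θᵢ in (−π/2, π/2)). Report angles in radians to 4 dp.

arm 1 (φ=0.0°): x'=-0.0150, y'=-0.0087
  A=0.2250, B=-0.5041, C=(l²−L²−A²−y'²−z²)/(2L)=-0.3241
  γ=atan2(-0.5041,0.2250)=-1.1510;  ψ=arccos(-0.5871)=2.1982;  θ1=γ+ψ≈1.0473
arm 2 (φ=120.0°): x'=0.0000, y'=0.0173
  A cos θ + B sin θ = C:  0.2100·cos θ + -0.5041·sin θ = -0.2927
  θ2 = atan2(B,A) + arccos(C/0.5461) = 0.9604
rotate P by −φ3: (0.0150, -0.0086, -0.5041)
  e−x'=0.1950;  (l²−L²−(e−x')²−y'²−z²)/2L = -0.2610
  γ=atan2(-0.5041,0.1950)=-1.2018;  ψ=arccos(-0.4829)=2.0748;  θ3=γ+ψ≈0.8730

θ₁ = 1.0473, θ₂ = 0.9604, θ₃ = 0.8730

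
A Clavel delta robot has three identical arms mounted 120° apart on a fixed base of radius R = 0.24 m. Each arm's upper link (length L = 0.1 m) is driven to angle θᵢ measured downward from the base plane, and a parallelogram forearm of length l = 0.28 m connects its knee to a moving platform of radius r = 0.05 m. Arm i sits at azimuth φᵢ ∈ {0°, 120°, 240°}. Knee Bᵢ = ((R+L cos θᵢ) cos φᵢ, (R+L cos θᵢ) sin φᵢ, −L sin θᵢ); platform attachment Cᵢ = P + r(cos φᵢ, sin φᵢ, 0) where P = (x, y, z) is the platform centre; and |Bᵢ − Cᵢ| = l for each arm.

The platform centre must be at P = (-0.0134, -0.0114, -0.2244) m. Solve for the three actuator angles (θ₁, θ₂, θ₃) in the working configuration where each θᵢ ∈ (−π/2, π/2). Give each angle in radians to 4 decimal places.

θ₁ = 1.1340, θ₂ = 1.0476, θ₃ = 0.8724

φ1=0.0° → target in arm frame (-0.0134, -0.0114)
  e−x'=0.2034;  (l²−L²−(e−x')²−y'²−z²)/2L = -0.1173
  √(A²+B²)=0.3029;  θ1 = -0.8344+1.9684 ≈ 1.1340
rotate P by −φ2: (-0.0032, 0.0173, -0.2244)
  e−x'=0.1932;  (l²−L²−(e−x')²−y'²−z²)/2L = -0.0979
  √(A²+B²)=0.2961;  θ2 = -0.8600+1.9076 ≈ 1.0476
φ3=240.0° → target in arm frame (0.0166, -0.0059)
  A cos θ + B sin θ = C:  0.1734·cos θ + -0.2244·sin θ = -0.0603
  √(A²+B²)=0.2836;  θ3 = -0.9128+1.7852 ≈ 0.8724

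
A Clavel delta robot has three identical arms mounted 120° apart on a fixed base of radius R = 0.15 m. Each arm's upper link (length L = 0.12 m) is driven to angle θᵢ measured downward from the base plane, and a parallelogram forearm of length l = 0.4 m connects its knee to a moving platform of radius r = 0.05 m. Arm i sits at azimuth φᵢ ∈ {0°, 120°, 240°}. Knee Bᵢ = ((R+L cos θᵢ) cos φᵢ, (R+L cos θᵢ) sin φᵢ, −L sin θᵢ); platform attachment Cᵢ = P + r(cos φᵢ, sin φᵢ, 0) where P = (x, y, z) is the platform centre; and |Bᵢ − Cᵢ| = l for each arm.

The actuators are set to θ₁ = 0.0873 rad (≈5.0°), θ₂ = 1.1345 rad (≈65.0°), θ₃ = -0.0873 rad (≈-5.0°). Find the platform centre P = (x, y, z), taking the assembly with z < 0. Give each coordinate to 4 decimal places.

φ1=0.0°: virtual centre (0.2195, 0.0000, -0.0105), radius l
arm 2 at φ=120.0°: (R−r)+L cos θ2 = 0.1507;  O2 = (-0.0754, 0.1305, -0.1088)
φ3=240.0°: virtual centre (-0.1098, -0.1901, 0.0105), radius l
|O₂|²−|O₁|² = -0.0138;  |O₃|²−|O₁|² = 0.0000
[-0.5898 0.2610 -0.1966]·P = -0.0138;  [-0.6586 -0.3803 0.0419]·P = 0.0000
Cramer: x(z) = 0.0132-0.1611z;  y(z) = -0.0229+0.3891z
quadratic in z: (1.1774)z²+(0.0696)z+(-0.1168)=0, √Δ=0.7449 → z ∈ {-0.3459, 0.2868}; z = -0.3459 (taking z<0)
x = 0.0689, y = -0.1575

(0.0689, -0.1575, -0.3459)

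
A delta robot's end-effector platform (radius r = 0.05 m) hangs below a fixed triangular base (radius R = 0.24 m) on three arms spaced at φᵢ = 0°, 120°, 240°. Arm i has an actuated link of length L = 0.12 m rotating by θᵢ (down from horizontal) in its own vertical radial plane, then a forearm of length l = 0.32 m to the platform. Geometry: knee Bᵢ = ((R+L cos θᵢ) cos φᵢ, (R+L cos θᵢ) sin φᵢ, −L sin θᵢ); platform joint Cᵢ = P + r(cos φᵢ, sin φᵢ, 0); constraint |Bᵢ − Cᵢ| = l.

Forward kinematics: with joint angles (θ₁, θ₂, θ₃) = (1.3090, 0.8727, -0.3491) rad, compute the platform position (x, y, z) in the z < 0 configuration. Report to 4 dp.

centre 1 = (0.2211·cos0.0°, 0.2211·sin0.0°, -0.1159) = (0.2211, 0.0000, -0.1159)
centre 2 = (0.2671·cos120.0°, 0.2671·sin120.0°, -0.0919) = (-0.1336, 0.2313, -0.0919)
arm 3 at φ=240.0°: (R−r)+L cos θ3 = 0.3028;  centre 3 = (-0.1514, -0.2622, 0.0410)
subtract pairs → two planes through P
plane₁₂: -0.7092x+0.4627y+0.0480z = 0.0175
det = 0.7166;  x = -0.0329+0.2378z,  y = -0.0125+0.2608z
quadratic in z: (1.1246)z²+(0.1045)z+(-0.0243)=0, √Δ=0.3470 → z ∈ {-0.2007, 0.1078}; z = -0.2007 (taking z<0)
x = -0.0806, y = -0.0649

(-0.0806, -0.0649, -0.2007)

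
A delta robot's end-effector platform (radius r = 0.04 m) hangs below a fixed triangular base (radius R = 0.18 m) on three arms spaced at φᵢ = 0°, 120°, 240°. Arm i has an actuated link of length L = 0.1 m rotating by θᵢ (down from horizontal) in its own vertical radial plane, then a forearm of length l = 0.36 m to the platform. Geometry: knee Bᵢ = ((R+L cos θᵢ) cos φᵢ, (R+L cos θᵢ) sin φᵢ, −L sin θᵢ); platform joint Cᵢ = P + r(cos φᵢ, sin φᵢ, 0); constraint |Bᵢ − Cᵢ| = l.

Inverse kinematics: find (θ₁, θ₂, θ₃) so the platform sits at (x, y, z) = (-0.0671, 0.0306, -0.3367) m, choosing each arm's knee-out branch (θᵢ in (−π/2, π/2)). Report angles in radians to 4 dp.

θ₁ = 1.0470, θ₂ = 0.2619, θ₃ = 0.6107

φ1=0.0° → target in arm frame (-0.0671, 0.0306)
  A cos θ + B sin θ = C:  0.2071·cos θ + -0.3367·sin θ = -0.1880
  √(A²+B²)=0.3953;  θ1 = -1.0194+2.0663 ≈ 1.0470
arm 2 (φ=120.0°): x'=0.0601, y'=0.0428
  A=0.0799, B=-0.3367, C=(l²−L²−A²−y'²−z²)/(2L)=-0.0100
  √(A²+B²)=0.3461;  θ2 = -1.3377+1.5996 ≈ 0.2619
rotate P by −φ3: (0.0070, -0.0734, -0.3367)
  A cos θ + B sin θ = C:  0.1330·cos θ + -0.3367·sin θ = -0.0842
  √(A²+B²)=0.3620;  θ3 = -1.1947+1.8054 ≈ 0.6107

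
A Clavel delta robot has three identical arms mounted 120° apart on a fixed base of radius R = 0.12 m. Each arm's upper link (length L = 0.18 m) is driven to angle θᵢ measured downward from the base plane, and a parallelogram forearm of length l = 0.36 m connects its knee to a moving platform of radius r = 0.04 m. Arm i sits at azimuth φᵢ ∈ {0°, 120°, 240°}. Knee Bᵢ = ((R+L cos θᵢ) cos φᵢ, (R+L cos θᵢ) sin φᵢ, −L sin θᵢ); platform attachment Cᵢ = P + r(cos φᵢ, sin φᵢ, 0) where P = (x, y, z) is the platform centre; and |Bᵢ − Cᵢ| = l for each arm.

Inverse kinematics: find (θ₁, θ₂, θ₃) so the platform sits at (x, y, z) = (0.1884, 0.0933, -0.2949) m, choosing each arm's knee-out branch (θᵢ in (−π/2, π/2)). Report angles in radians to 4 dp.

arm 1 (φ=0.0°): x'=0.1884, y'=0.0933
  A=-0.1084, B=-0.2949, C=(l²−L²−A²−y'²−z²)/(2L)=-0.0284
  θ1 = atan2(B,A) + arccos(C/0.3142) = -0.2618
rotate P by −φ2: (-0.0134, -0.2098, -0.2949)
  A=0.0934, B=-0.2949, C=(l²−L²−A²−y'²−z²)/(2L)=-0.1181
  θ2 = atan2(B,A) + arccos(C/0.3093) = 0.6984
rotate P by −φ3: (-0.1750, 0.1165, -0.2949)
  e−x'=0.2550;  (l²−L²−(e−x')²−y'²−z²)/2L = -0.1899
  √(A²+B²)=0.3899;  θ3 = -0.8578+2.0796 ≈ 1.2217

θ₁ = -0.2618, θ₂ = 0.6984, θ₃ = 1.2217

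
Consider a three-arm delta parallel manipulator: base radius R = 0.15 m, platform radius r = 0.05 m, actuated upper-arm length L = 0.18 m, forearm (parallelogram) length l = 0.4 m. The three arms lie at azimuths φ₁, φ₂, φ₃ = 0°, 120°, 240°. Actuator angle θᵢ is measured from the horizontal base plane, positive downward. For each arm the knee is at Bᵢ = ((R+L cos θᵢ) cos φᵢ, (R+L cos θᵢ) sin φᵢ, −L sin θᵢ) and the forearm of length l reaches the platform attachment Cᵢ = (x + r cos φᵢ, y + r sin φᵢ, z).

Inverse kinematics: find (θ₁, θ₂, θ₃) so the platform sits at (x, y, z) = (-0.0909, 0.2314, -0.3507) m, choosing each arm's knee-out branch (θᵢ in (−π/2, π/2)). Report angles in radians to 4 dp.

θ₁ = 1.1345, θ₂ = -0.2619, θ₃ = 1.3089

arm 1 (φ=0.0°): x'=-0.0909, y'=0.2314
  A cos θ + B sin θ = C:  0.1909·cos θ + -0.3507·sin θ = -0.2372
  √(A²+B²)=0.3993;  θ1 = -1.0723+2.2068 ≈ 1.1345
arm 2 (φ=120.0°): x'=0.2458, y'=-0.0370
  A=-0.1458, B=-0.3507, C=(l²−L²−A²−y'²−z²)/(2L)=-0.0501
  √(A²+B²)=0.3798;  θ2 = -1.9649+1.7030 ≈ -0.2619
arm 3 (φ=240.0°): x'=-0.1549, y'=-0.1944
  A cos θ + B sin θ = C:  0.2549·cos θ + -0.3507·sin θ = -0.2727
  θ3 = atan2(B,A) + arccos(C/0.4336) = 1.3089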